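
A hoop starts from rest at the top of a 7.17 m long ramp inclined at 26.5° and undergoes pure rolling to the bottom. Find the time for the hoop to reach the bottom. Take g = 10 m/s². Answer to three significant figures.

t ≈ 2.54 s

The moment of inertia is MR², giving k ≡ I/(MR²) = 1.
Newton's second law down the slope: Mg sinθ − f = Ma. The torque equation fR = Iα (with α = a/R) gives f = kMa.
Hence a = g sinθ/(1+k) = 10×sin26.5°/2 = 2.231 m/s².
With constant a from rest, t = √(2L/a) = √(2·7.17/2.231) ≈ 2.54 s.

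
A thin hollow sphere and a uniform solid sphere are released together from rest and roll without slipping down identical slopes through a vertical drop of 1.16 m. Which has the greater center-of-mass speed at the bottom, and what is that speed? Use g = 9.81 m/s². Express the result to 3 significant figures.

For rolling without slipping, Mgh = ½(1+k)Mv² where k = I/(MR²), so v = √(2gh/(1+k)).
Thin hollow sphere: k = 2/3, giving v = √(2×9.81×1.16/1.667) = 3.695 m/s.
Uniform solid sphere: k = 0.4, giving v = √(2×9.81×1.16/1.4) = 4.032 m/s.
The smaller k wins: the uniform solid sphere, at ≈ 4.03 m/s.

the uniform solid sphere, at v ≈ 4.03 m/s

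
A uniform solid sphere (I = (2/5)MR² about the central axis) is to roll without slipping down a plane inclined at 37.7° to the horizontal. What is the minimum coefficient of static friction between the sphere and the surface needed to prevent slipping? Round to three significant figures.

With I = (2/5)MR², the ratio k = I/(MR²) is 0.4.
Translational: Mg sinθ − f = Ma. Rotational about the CM: fR = Iα = kMRa, so f = kMa.
These give a = g sinθ/(1+k) and the required friction f = kMg sinθ/(1+k).
With N = Mg cosθ, the no-slip condition f ≤ μN gives μ_min = f/N = k tanθ/(1+k).
μ_min = 0.4 × tan37.7° / 1.4 ≈ 0.221.

μ_min ≈ 0.221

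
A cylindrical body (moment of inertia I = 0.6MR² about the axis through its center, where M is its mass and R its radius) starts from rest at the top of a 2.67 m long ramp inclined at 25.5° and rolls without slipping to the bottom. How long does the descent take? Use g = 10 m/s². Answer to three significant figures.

With I = 0.6MR², the ratio k = I/(MR²) is 0.6.
Along the incline Mg sinθ − f = Ma, and torque about the center fR = Iα = kMR²(a/R) gives f = kMa.
Hence a = g sinθ/(1+k) = 10×sin25.5°/1.6 = 2.691 m/s².
With constant a from rest, t = √(2L/a) = √(2·2.67/2.691) ≈ 1.41 s.

t ≈ 1.41 s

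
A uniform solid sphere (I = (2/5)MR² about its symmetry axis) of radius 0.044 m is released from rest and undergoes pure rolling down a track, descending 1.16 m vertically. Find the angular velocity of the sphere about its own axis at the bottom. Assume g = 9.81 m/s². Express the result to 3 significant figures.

Here I = (2/5)MR², so the shape factor k = I/(MR²) = 0.4.
Rolling without slipping gives ω = v/R, so the total kinetic energy is ½Mv² + ½Iω² = ½(1+k)Mv² = (7/10)Mv².
Energy conservation Mgh = ½(1+k)Mv² gives v = √(2gh/(1+k)) = √(2 × 9.81 × 1.16 / 1.4) = 4.032 m/s.
The angular speed follows from ω = v/R = 4.032/0.044 ≈ 91.6 rad/s.

ω ≈ 91.6 rad/s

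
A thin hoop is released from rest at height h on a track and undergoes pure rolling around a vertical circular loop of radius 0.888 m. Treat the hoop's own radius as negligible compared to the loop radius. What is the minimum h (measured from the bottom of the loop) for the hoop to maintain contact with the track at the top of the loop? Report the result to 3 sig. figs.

For this body I = MR², i.e. k = I/(MR²) = 1.
At the top of the loop, the minimum-contact condition is Mg = Mv_top²/r, so v_top² = gr.
With ω = v/R, the kinetic energy at speed v is ½(1+k)Mv² = Mv².
Energy conservation from release (height h) to the top (height 2r): Mgh = Mg(2r) + M·gr.
Thus h_min = 2r + (1+k)r/2 = r(2 + 2/2) = 0.888 × 3 ≈ 2.66 m.

h_min ≈ 2.66 m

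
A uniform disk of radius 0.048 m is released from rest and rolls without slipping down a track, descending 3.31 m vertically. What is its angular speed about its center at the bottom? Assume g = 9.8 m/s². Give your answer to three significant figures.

ω ≈ 137 rad/s

With I = (1/2)MR², the ratio k = I/(MR²) is 0.5.
Since it rolls without slipping, ω = v/R and KE = ½Mv² + ½Iω² = ½(1+k)Mv² = (3/4)Mv².
Energy conservation Mgh = ½(1+k)Mv² gives v = √(2gh/(1+k)) = √(2 × 9.8 × 3.31 / 1.5) = 6.577 m/s.
The angular speed follows from ω = v/R = 6.577/0.048 ≈ 137 rad/s.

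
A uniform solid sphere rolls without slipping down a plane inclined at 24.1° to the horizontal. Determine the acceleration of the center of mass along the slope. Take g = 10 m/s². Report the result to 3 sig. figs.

Here I = (2/5)MR², so the shape factor k = I/(MR²) = 0.4.
Newton's second law down the slope: Mg sinθ − f = Ma. The torque equation fR = Iα (with α = a/R) gives f = kMa.
Eliminating f: Mg sinθ = (1+k)Ma, so a = g sinθ/(1+k) = 10 × sin24.1° / 1.4 ≈ 2.92 m/s².

a ≈ 2.92 m/s²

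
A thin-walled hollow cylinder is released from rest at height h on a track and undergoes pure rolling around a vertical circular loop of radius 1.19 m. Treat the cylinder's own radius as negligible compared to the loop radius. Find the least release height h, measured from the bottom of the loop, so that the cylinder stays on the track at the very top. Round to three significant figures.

h_min ≈ 3.57 m

For this body I = MR², i.e. k = I/(MR²) = 1.
At the top, contact is just lost when gravity alone supplies the centripetal force: Mg = Mv_top²/r, i.e. v_top² = gr.
With ω = v/R, the kinetic energy at speed v is ½(1+k)Mv² = Mv².
Energy conservation from release (height h) to the top (height 2r): Mgh = Mg(2r) + M·gr.
Thus h_min = 2r + (1+k)r/2 = r(2 + 2/2) = 1.19 × 3 ≈ 3.57 m.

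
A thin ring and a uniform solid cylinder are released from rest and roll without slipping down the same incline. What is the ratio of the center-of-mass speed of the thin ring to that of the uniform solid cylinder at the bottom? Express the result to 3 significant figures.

Each satisfies Mgh = ½(1+k)Mv² with k = I/(MR²), so v ∝ 1/√(1+k).
For the thin ring k = 1; for the uniform solid cylinder k = 0.5.
v₁/v₂ = √((1+k₂)/(1+k₁)) = √(1.5/2) ≈ 0.866.

v_ratio ≈ 0.866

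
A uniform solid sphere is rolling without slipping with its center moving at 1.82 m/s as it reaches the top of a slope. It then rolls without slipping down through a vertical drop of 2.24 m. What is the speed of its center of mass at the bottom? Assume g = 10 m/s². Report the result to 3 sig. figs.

The moment of inertia is (2/5)MR², giving k ≡ I/(MR²) = 0.4.
Pure rolling means v = ωR; then KE = ½Mv² + ½I(v/R)² = ½(1+k)Mv² = (7/10)Mv².
Conserving energy between top and bottom: (7/10)Mv² = (7/10)Mv₀² + Mgh, hence v² = v₀² + 2gh/(1+k).
v = √(1.82² + 2×10×2.24/1.4) = √35.31 ≈ 5.94 m/s.

v ≈ 5.94 m/s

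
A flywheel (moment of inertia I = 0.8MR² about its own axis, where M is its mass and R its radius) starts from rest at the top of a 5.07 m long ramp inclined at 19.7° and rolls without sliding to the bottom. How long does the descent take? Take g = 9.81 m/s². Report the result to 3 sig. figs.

The moment of inertia is 0.8MR², giving k ≡ I/(MR²) = 0.8.
Translational: Mg sinθ − f = Ma. Rotational about the CM: fR = Iα = kMRa, so f = kMa.
Hence a = g sinθ/(1+k) = 9.81×sin19.7°/1.8 = 1.837 m/s².
With constant a from rest, t = √(2L/a) = √(2·5.07/1.837) ≈ 2.35 s.

t ≈ 2.35 s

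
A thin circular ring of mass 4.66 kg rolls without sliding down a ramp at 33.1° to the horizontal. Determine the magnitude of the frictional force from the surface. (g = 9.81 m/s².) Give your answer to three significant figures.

With I = MR², the ratio k = I/(MR²) is 1.
Newton's second law down the slope: Mg sinθ − f = Ma. The torque equation fR = Iα (with α = a/R) gives f = kMa.
Combining, a = g sinθ/(1+k) and f = kMa = kMg sinθ/(1+k).
f = 1 × 4.66 × 9.81 × sin33.1° / 2 ≈ 12.5 N.

f ≈ 12.5 N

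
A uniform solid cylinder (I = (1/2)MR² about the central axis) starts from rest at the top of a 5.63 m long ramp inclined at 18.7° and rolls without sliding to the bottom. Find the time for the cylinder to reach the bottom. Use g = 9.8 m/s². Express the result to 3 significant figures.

Here I = (1/2)MR², so the shape factor k = I/(MR²) = 0.5.
Along the incline Mg sinθ − f = Ma, and torque about the center fR = Iα = kMR²(a/R) gives f = kMa.
Hence a = g sinθ/(1+k) = 9.8×sin18.7°/1.5 = 2.095 m/s².
Starting from rest, L = ½at², so t = √(2L/a) = √(2×5.63/2.095) ≈ 2.32 s.

t ≈ 2.32 s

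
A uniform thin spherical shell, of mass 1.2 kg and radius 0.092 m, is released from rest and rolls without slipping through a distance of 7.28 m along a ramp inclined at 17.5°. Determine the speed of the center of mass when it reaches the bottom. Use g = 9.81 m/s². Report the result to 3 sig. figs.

v ≈ 5.08 m/s

Here I = (2/3)MR², so the shape factor k = I/(MR²) = 2/3.
Since it rolls without slipping, ω = v/R and KE = ½Mv² + ½Iω² = ½(1+k)Mv² = (5/6)Mv².
The vertical drop is h = L sinθ = 7.28 × sin17.5° = 2.189 m.
Energy conservation: Mgh = (5/6)Mv², so v = √(2gh/(1+k)) = √(2 × 9.81 × 2.189 / 1.667) ≈ 5.08 m/s.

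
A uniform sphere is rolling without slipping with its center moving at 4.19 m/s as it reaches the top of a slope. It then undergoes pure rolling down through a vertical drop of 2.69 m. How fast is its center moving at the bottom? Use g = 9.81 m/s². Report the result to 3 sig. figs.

v ≈ 7.43 m/s

Here I = (2/5)MR², so the shape factor k = I/(MR²) = 0.4.
Pure rolling means v = ωR; then KE = ½Mv² + ½I(v/R)² = ½(1+k)Mv² = (7/10)Mv².
Conserving energy between top and bottom: (7/10)Mv² = (7/10)Mv₀² + Mgh, hence v² = v₀² + 2gh/(1+k).
v = √(4.19² + 2×9.81×2.69/1.4) = √55.25 ≈ 7.43 m/s.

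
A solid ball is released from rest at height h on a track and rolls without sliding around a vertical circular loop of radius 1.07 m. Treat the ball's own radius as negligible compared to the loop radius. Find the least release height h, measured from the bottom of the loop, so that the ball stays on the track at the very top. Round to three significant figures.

h_min ≈ 2.89 m

Here I = (2/5)MR², so the shape factor k = I/(MR²) = 0.4.
At the top, contact is just lost when gravity alone supplies the centripetal force: Mg = Mv_top²/r, i.e. v_top² = gr.
With ω = v/R, the kinetic energy at speed v is ½(1+k)Mv² = (7/10)Mv².
Energy conservation from release (height h) to the top (height 2r): Mgh = Mg(2r) + (7/10)M·gr.
Thus h_min = 2r + (1+k)r/2 = r(2 + 1.4/2) = 1.07 × 2.7 ≈ 2.89 m.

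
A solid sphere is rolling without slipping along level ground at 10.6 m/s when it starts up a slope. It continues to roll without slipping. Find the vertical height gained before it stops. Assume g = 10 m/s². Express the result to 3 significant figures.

h ≈ 7.87 m

For this body I = (2/5)MR², i.e. k = I/(MR²) = 0.4.
Rolling without slipping gives ω = v/R, so the total kinetic energy is ½Mv² + ½Iω² = ½(1+k)Mv² = (7/10)Mv².
All of this converts to potential energy at the highest point: (7/10)Mv₀² = Mgh.
Thus h = (1+k)v₀²/(2g) = 1.4 × 10.6² / (2 × 10) ≈ 7.87 m.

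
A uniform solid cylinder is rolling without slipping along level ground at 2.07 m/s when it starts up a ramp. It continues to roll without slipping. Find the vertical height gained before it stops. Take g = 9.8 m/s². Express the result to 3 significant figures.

With I = (1/2)MR², the ratio k = I/(MR²) is 0.5.
Rolling without slipping gives ω = v/R, so the total kinetic energy is ½Mv² + ½Iω² = ½(1+k)Mv² = (3/4)Mv².
All of this converts to potential energy at the highest point: (3/4)Mv₀² = Mgh.
Thus h = (1+k)v₀²/(2g) = 1.5 × 2.07² / (2 × 9.8) ≈ 0.328 m.

h ≈ 0.328 m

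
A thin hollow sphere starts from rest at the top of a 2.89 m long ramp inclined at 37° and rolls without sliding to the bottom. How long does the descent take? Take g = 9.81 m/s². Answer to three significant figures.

t ≈ 1.28 s

For this body I = (2/3)MR², i.e. k = I/(MR²) = 2/3.
Newton's second law down the slope: Mg sinθ − f = Ma. The torque equation fR = Iα (with α = a/R) gives f = kMa.
Hence a = g sinθ/(1+k) = 9.81×sin37°/1.667 = 3.542 m/s².
Starting from rest, L = ½at², so t = √(2L/a) = √(2×2.89/3.542) ≈ 1.28 s.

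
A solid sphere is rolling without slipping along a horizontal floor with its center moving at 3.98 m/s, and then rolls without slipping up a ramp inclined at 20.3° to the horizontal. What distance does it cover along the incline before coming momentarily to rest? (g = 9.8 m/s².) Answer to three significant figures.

For this body I = (2/5)MR², i.e. k = I/(MR²) = 0.4.
Rolling without slipping gives ω = v/R, so the total kinetic energy is ½Mv² + ½Iω² = ½(1+k)Mv² = (7/10)Mv².
Setting this equal to Mgh gives the vertical rise h = (1+k)v₀²/(2g) = 1.4×3.98²/(2×9.8) = 1.131 m.
Along the incline, d = h/sinθ = 1.131/sin20.3° ≈ 3.26 m.

d ≈ 3.26 m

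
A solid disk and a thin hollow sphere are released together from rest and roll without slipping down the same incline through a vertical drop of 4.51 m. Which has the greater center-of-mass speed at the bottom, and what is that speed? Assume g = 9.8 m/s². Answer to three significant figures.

the solid disk, at v ≈ 7.68 m/s

For rolling without slipping, Mgh = ½(1+k)Mv² where k = I/(MR²), so v = √(2gh/(1+k)).
Solid disk: k = 0.5, giving v = √(2×9.8×4.51/1.5) = 7.677 m/s.
Thin hollow sphere: k = 2/3, giving v = √(2×9.8×4.51/1.667) = 7.283 m/s.
The smaller k wins: the solid disk, at ≈ 7.68 m/s.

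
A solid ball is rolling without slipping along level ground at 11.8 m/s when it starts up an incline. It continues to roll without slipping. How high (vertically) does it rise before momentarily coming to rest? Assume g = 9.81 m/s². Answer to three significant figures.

h ≈ 9.94 m

For this body I = (2/5)MR², i.e. k = I/(MR²) = 0.4.
Pure rolling means v = ωR; then KE = ½Mv² + ½I(v/R)² = ½(1+k)Mv² = (7/10)Mv².
At the top the kinetic energy is zero, so (7/10)Mv₀² = Mgh.
Thus h = (1+k)v₀²/(2g) = 1.4 × 11.8² / (2 × 9.81) ≈ 9.94 m.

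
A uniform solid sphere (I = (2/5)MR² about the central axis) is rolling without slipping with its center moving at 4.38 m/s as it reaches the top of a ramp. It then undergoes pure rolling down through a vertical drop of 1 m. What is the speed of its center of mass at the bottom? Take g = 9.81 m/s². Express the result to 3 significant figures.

v ≈ 5.76 m/s

For this body I = (2/5)MR², i.e. k = I/(MR²) = 0.4.
Pure rolling means v = ωR; then KE = ½Mv² + ½I(v/R)² = ½(1+k)Mv² = (7/10)Mv².
Energy conservation: (7/10)Mv₀² + Mgh = (7/10)Mv², so v² = v₀² + 2gh/(1+k).
v = √(4.38² + 2×9.81×1/1.4) = √33.2 ≈ 5.76 m/s.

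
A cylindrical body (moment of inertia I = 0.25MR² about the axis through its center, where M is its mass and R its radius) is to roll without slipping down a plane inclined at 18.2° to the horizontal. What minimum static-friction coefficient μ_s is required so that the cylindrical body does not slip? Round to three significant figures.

With I = 0.25MR², the ratio k = I/(MR²) is 0.25.
Along the incline Mg sinθ − f = Ma, and torque about the center fR = Iα = kMR²(a/R) gives f = kMa.
These give a = g sinθ/(1+k) and the required friction f = kMg sinθ/(1+k).
With N = Mg cosθ, the no-slip condition f ≤ μN gives μ_min = f/N = k tanθ/(1+k).
μ_min = 0.25 × tan18.2° / 1.25 ≈ 0.0658.

μ_min ≈ 0.0658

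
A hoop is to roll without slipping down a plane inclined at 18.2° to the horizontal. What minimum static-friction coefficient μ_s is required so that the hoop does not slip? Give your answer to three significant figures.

With I = MR², the ratio k = I/(MR²) is 1.
Along the incline Mg sinθ − f = Ma, and torque about the center fR = Iα = kMR²(a/R) gives f = kMa.
These give a = g sinθ/(1+k) and the required friction f = kMg sinθ/(1+k).
With N = Mg cosθ, the no-slip condition f ≤ μN gives μ_min = f/N = k tanθ/(1+k).
μ_min = 1 × tan18.2° / 2 ≈ 0.164.

μ_min ≈ 0.164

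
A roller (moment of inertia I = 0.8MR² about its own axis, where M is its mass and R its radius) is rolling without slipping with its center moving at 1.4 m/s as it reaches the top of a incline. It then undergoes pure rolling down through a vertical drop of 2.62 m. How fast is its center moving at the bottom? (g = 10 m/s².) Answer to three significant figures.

Here I = 0.8MR², so the shape factor k = I/(MR²) = 0.8.
Pure rolling means v = ωR; then KE = ½Mv² + ½I(v/R)² = ½(1+k)Mv² = (9/10)Mv².
Conserving energy between top and bottom: (9/10)Mv² = (9/10)Mv₀² + Mgh, hence v² = v₀² + 2gh/(1+k).
v = √(1.4² + 2×10×2.62/1.8) = √31.07 ≈ 5.57 m/s.

v ≈ 5.57 m/s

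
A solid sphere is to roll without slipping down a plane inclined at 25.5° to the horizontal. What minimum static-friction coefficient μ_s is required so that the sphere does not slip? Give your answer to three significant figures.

With I = (2/5)MR², the ratio k = I/(MR²) is 0.4.
Translational: Mg sinθ − f = Ma. Rotational about the CM: fR = Iα = kMRa, so f = kMa.
These give a = g sinθ/(1+k) and the required friction f = kMg sinθ/(1+k).
With N = Mg cosθ, the no-slip condition f ≤ μN gives μ_min = f/N = k tanθ/(1+k).
μ_min = 0.4 × tan25.5° / 1.4 ≈ 0.136.

μ_min ≈ 0.136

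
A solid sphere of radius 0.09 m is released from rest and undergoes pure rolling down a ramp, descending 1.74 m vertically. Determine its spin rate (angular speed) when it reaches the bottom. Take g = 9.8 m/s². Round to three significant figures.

Here I = (2/5)MR², so the shape factor k = I/(MR²) = 0.4.
The rolling condition ω = v/R makes the rotational term ½I(v/R)² = ½kMv², so KE_total = ½(1+k)Mv² = (7/10)Mv².
Energy conservation Mgh = ½(1+k)Mv² gives v = √(2gh/(1+k)) = √(2 × 9.8 × 1.74 / 1.4) = 4.936 m/s.
The angular speed follows from ω = v/R = 4.936/0.09 ≈ 54.8 rad/s.

ω ≈ 54.8 rad/s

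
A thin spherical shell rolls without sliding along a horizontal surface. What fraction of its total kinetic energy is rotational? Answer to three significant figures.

With I = (2/3)MR², the ratio k = I/(MR²) is 2/3.
With ω = v/R, KE_trans = ½Mv² and KE_rot = ½Iω² = ½kMv², so KE_total = ½(1+k)Mv².
The rotational fraction is therefore k/(1+k) = (2/3)/1.667 ≈ 0.400.

fraction ≈ 0.400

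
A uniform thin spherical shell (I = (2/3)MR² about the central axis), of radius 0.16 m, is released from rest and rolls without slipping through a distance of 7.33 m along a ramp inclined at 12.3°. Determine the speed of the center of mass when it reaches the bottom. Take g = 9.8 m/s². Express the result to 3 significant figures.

v ≈ 4.29 m/s

The moment of inertia is (2/3)MR², giving k ≡ I/(MR²) = 2/3.
Since it rolls without slipping, ω = v/R and KE = ½Mv² + ½Iω² = ½(1+k)Mv² = (5/6)Mv².
The vertical drop is h = L sinθ = 7.33 × sin12.3° = 1.562 m.
Setting Mgh = (5/6)Mv² gives v = √(2gh/(1+k)) = √(2·9.8·1.562/1.667) ≈ 4.29 m/s.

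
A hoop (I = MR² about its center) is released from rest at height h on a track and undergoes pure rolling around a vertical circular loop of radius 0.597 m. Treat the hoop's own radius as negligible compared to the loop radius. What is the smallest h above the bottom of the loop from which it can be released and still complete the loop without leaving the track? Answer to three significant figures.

Here I = MR², so the shape factor k = I/(MR²) = 1.
At the top of the loop, the minimum-contact condition is Mg = Mv_top²/r, so v_top² = gr.
With ω = v/R, the kinetic energy at speed v is ½(1+k)Mv² = Mv².
Energy conservation from release (height h) to the top (height 2r): Mgh = Mg(2r) + M·gr.
Thus h_min = 2r + (1+k)r/2 = r(2 + 2/2) = 0.597 × 3 ≈ 1.79 m.

h_min ≈ 1.79 m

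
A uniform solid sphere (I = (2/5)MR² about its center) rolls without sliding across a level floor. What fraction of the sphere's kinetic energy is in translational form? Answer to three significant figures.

fraction ≈ 0.714

For this body I = (2/5)MR², i.e. k = I/(MR²) = 0.4.
Since ω = v/R, the translational part is ½Mv² and the rotational part is ½I(v/R)² = ½kMv²; the total is ½(1+k)Mv².
The translational fraction is therefore 1/(1+k) = 1/1.4 ≈ 0.714.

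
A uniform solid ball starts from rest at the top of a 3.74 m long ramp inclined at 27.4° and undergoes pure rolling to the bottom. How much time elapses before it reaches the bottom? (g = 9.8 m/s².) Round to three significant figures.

t ≈ 1.52 s

Here I = (2/5)MR², so the shape factor k = I/(MR²) = 0.4.
Along the incline Mg sinθ − f = Ma, and torque about the center fR = Iα = kMR²(a/R) gives f = kMa.
Hence a = g sinθ/(1+k) = 9.8×sin27.4°/1.4 = 3.221 m/s².
With constant a from rest, t = √(2L/a) = √(2·3.74/3.221) ≈ 1.52 s.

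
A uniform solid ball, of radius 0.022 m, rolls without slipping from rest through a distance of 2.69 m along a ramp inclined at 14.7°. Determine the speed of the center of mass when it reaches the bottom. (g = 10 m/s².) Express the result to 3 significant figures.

For this body I = (2/5)MR², i.e. k = I/(MR²) = 0.4.
Since it rolls without slipping, ω = v/R and KE = ½Mv² + ½Iω² = ½(1+k)Mv² = (7/10)Mv².
The vertical drop is h = L sinθ = 2.69 × sin14.7° = 0.6826 m.
Setting Mgh = (7/10)Mv² gives v = √(2gh/(1+k)) = √(2·10·0.6826/1.4) ≈ 3.12 m/s.

v ≈ 3.12 m/s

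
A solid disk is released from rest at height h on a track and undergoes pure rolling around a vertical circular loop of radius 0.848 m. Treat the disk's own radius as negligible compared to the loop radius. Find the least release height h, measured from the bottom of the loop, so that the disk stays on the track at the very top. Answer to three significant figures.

For this body I = (1/2)MR², i.e. k = I/(MR²) = 0.5.
At the top of the loop, the minimum-contact condition is Mg = Mv_top²/r, so v_top² = gr.
With ω = v/R, the kinetic energy at speed v is ½(1+k)Mv² = (3/4)Mv².
Energy conservation from release (height h) to the top (height 2r): Mgh = Mg(2r) + (3/4)M·gr.
Thus h_min = 2r + (1+k)r/2 = r(2 + 1.5/2) = 0.848 × 2.75 ≈ 2.33 m.

h_min ≈ 2.33 m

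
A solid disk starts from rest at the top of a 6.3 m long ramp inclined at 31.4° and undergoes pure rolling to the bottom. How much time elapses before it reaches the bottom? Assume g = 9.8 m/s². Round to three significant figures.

With I = (1/2)MR², the ratio k = I/(MR²) is 0.5.
Along the incline Mg sinθ − f = Ma, and torque about the center fR = Iα = kMR²(a/R) gives f = kMa.
Hence a = g sinθ/(1+k) = 9.8×sin31.4°/1.5 = 3.404 m/s².
With constant a from rest, t = √(2L/a) = √(2·6.3/3.404) ≈ 1.92 s.

t ≈ 1.92 s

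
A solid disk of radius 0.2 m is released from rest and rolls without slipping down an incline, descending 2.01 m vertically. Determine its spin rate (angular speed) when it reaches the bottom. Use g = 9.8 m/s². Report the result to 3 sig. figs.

ω ≈ 25.6 rad/s

For this body I = (1/2)MR², i.e. k = I/(MR²) = 0.5.
Since it rolls without slipping, ω = v/R and KE = ½Mv² + ½Iω² = ½(1+k)Mv² = (3/4)Mv².
Energy conservation Mgh = ½(1+k)Mv² gives v = √(2gh/(1+k)) = √(2 × 9.8 × 2.01 / 1.5) = 5.125 m/s.
Then ω = v/R = 5.125 / 0.2 ≈ 25.6 rad/s.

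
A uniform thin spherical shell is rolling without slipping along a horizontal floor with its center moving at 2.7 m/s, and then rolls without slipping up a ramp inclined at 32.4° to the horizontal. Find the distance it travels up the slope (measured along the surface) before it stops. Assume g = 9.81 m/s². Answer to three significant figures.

The moment of inertia is (2/3)MR², giving k ≡ I/(MR²) = 2/3.
The rolling condition ω = v/R makes the rotational term ½I(v/R)² = ½kMv², so KE_total = ½(1+k)Mv² = (5/6)Mv².
Setting this equal to Mgh gives the vertical rise h = (1+k)v₀²/(2g) = 1.667×2.7²/(2×9.81) = 0.6193 m.
Along the incline, d = h/sinθ = 0.6193/sin32.4° ≈ 1.16 m.

d ≈ 1.16 m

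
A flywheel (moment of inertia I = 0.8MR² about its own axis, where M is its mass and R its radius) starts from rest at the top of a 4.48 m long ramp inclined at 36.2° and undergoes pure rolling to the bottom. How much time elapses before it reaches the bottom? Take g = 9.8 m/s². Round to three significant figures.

t ≈ 1.67 s

For this body I = 0.8MR², i.e. k = I/(MR²) = 0.8.
Newton's second law down the slope: Mg sinθ − f = Ma. The torque equation fR = Iα (with α = a/R) gives f = kMa.
Hence a = g sinθ/(1+k) = 9.8×sin36.2°/1.8 = 3.216 m/s².
Starting from rest, L = ½at², so t = √(2L/a) = √(2×4.48/3.216) ≈ 1.67 s.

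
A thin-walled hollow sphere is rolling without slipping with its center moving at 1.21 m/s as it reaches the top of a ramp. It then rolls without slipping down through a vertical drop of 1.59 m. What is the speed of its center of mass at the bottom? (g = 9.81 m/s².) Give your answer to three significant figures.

For this body I = (2/3)MR², i.e. k = I/(MR²) = 2/3.
Since it rolls without slipping, ω = v/R and KE = ½Mv² + ½Iω² = ½(1+k)Mv² = (5/6)Mv².
Energy conservation: (5/6)Mv₀² + Mgh = (5/6)Mv², so v² = v₀² + 2gh/(1+k).
v = √(1.21² + 2×9.81×1.59/1.667) = √20.18 ≈ 4.49 m/s.

v ≈ 4.49 m/s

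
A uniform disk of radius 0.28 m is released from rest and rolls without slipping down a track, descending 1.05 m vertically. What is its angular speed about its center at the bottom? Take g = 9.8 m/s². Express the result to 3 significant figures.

Here I = (1/2)MR², so the shape factor k = I/(MR²) = 0.5.
Rolling without slipping gives ω = v/R, so the total kinetic energy is ½Mv² + ½Iω² = ½(1+k)Mv² = (3/4)Mv².
Energy conservation Mgh = ½(1+k)Mv² gives v = √(2gh/(1+k)) = √(2 × 9.8 × 1.05 / 1.5) = 3.704 m/s.
Then ω = v/R = 3.704 / 0.28 ≈ 13.2 rad/s.

ω ≈ 13.2 rad/s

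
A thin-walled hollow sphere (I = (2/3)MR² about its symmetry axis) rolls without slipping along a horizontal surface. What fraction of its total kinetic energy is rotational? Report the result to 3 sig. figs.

fraction ≈ 0.400

Here I = (2/3)MR², so the shape factor k = I/(MR²) = 2/3.
With ω = v/R, KE_trans = ½Mv² and KE_rot = ½Iω² = ½kMv², so KE_total = ½(1+k)Mv².
The rotational fraction is therefore k/(1+k) = (2/3)/1.667 ≈ 0.400.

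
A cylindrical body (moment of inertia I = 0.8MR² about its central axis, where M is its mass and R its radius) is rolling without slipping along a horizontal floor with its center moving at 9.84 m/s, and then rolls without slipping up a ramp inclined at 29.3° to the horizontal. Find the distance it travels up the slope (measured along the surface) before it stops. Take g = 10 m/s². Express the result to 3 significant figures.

With I = 0.8MR², the ratio k = I/(MR²) is 0.8.
Since it rolls without slipping, ω = v/R and KE = ½Mv² + ½Iω² = ½(1+k)Mv² = (9/10)Mv².
Setting this equal to Mgh gives the vertical rise h = (1+k)v₀²/(2g) = 1.8×9.84²/(2×10) = 8.714 m.
The distance along the slope is d = h/sinθ = 8.714/sin29.3° ≈ 17.8 m.

d ≈ 17.8 m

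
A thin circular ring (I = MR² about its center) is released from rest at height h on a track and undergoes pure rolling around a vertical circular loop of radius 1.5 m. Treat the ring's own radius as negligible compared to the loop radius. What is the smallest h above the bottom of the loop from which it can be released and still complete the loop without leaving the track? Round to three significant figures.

h_min ≈ 4.50 m

For this body I = MR², i.e. k = I/(MR²) = 1.
At the top of the loop, the minimum-contact condition is Mg = Mv_top²/r, so v_top² = gr.
With ω = v/R, the kinetic energy at speed v is ½(1+k)Mv² = Mv².
Energy conservation from release (height h) to the top (height 2r): Mgh = Mg(2r) + M·gr.
Thus h_min = 2r + (1+k)r/2 = r(2 + 2/2) = 1.5 × 3 ≈ 4.50 m.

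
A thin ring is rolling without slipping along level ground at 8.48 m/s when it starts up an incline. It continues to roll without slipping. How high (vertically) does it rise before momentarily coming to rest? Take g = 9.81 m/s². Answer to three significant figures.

With I = MR², the ratio k = I/(MR²) is 1.
Pure rolling means v = ωR; then KE = ½Mv² + ½I(v/R)² = ½(1+k)Mv² = Mv².
All of this converts to potential energy at the highest point: Mv₀² = Mgh.
Thus h = (1+k)v₀²/(2g) = 2 × 8.48² / (2 × 9.81) ≈ 7.33 m.

h ≈ 7.33 m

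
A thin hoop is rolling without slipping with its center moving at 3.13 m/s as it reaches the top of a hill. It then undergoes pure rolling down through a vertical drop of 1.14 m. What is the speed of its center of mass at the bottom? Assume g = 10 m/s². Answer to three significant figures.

v ≈ 4.60 m/s

For this body I = MR², i.e. k = I/(MR²) = 1.
Since it rolls without slipping, ω = v/R and KE = ½Mv² + ½Iω² = ½(1+k)Mv² = Mv².
Conserving energy between top and bottom: Mv² = Mv₀² + Mgh, hence v² = v₀² + 2gh/(1+k).
v = √(3.13² + 2×10×1.14/2) = √21.2 ≈ 4.60 m/s.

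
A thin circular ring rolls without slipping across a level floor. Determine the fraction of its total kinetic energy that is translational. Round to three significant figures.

fraction ≈ 0.500

For this body I = MR², i.e. k = I/(MR²) = 1.
With ω = v/R, KE_trans = ½Mv² and KE_rot = ½Iω² = ½kMv², so KE_total = ½(1+k)Mv².
The translational fraction is therefore 1/(1+k) = 1/2 ≈ 0.500.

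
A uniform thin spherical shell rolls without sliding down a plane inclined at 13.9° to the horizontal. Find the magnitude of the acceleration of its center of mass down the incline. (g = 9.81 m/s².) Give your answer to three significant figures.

a ≈ 1.41 m/s²

For this body I = (2/3)MR², i.e. k = I/(MR²) = 2/3.
Along the incline Mg sinθ − f = Ma, and torque about the center fR = Iα = kMR²(a/R) gives f = kMa.
Eliminating f: Mg sinθ = (1+k)Ma, so a = g sinθ/(1+k) = 9.81 × sin13.9° / 1.667 ≈ 1.41 m/s².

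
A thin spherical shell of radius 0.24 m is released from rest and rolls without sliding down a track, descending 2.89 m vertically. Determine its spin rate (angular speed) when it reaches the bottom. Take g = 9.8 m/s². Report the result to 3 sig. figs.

ω ≈ 24.3 rad/s

For this body I = (2/3)MR², i.e. k = I/(MR²) = 2/3.
Since it rolls without slipping, ω = v/R and KE = ½Mv² + ½Iω² = ½(1+k)Mv² = (5/6)Mv².
Energy conservation Mgh = ½(1+k)Mv² gives v = √(2gh/(1+k)) = √(2 × 9.8 × 2.89 / 1.667) = 5.83 m/s.
Then ω = v/R = 5.83 / 0.24 ≈ 24.3 rad/s.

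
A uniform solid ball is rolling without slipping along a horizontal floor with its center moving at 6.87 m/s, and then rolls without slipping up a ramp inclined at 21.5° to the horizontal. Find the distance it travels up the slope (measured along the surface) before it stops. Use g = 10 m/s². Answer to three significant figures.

d ≈ 9.01 m

For this body I = (2/5)MR², i.e. k = I/(MR²) = 0.4.
Since it rolls without slipping, ω = v/R and KE = ½Mv² + ½Iω² = ½(1+k)Mv² = (7/10)Mv².
Setting this equal to Mgh gives the vertical rise h = (1+k)v₀²/(2g) = 1.4×6.87²/(2×10) = 3.304 m.
The distance along the slope is d = h/sinθ = 3.304/sin21.5° ≈ 9.01 m.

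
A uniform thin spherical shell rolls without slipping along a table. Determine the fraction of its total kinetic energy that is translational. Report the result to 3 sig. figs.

Here I = (2/3)MR², so the shape factor k = I/(MR²) = 2/3.
Since ω = v/R, the translational part is ½Mv² and the rotational part is ½I(v/R)² = ½kMv²; the total is ½(1+k)Mv².
The translational fraction is therefore 1/(1+k) = 1/1.667 ≈ 0.600.

fraction ≈ 0.600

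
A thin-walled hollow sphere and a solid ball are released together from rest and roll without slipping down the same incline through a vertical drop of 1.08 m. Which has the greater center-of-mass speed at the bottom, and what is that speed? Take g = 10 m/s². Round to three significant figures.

For rolling without slipping, Mgh = ½(1+k)Mv² where k = I/(MR²), so v = √(2gh/(1+k)).
Thin-walled hollow sphere: k = 2/3, giving v = √(2×10×1.08/1.667) = 3.6 m/s.
Solid ball: k = 0.4, giving v = √(2×10×1.08/1.4) = 3.928 m/s.
The smaller k wins: the solid ball, at ≈ 3.93 m/s.

the solid ball, at v ≈ 3.93 m/s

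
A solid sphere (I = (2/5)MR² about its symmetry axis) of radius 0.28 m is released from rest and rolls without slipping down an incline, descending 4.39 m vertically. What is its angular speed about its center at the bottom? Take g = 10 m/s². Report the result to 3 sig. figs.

With I = (2/5)MR², the ratio k = I/(MR²) is 0.4.
The rolling condition ω = v/R makes the rotational term ½I(v/R)² = ½kMv², so KE_total = ½(1+k)Mv² = (7/10)Mv².
Energy conservation Mgh = ½(1+k)Mv² gives v = √(2gh/(1+k)) = √(2 × 10 × 4.39 / 1.4) = 7.919 m/s.
The angular speed follows from ω = v/R = 7.919/0.28 ≈ 28.3 rad/s.

ω ≈ 28.3 rad/s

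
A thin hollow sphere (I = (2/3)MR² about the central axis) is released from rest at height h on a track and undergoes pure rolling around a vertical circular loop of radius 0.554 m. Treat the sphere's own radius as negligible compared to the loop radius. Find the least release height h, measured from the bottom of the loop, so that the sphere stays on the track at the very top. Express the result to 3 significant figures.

h_min ≈ 1.57 m

Here I = (2/3)MR², so the shape factor k = I/(MR²) = 2/3.
At the top, contact is just lost when gravity alone supplies the centripetal force: Mg = Mv_top²/r, i.e. v_top² = gr.
With ω = v/R, the kinetic energy at speed v is ½(1+k)Mv² = (5/6)Mv².
Energy conservation from release (height h) to the top (height 2r): Mgh = Mg(2r) + (5/6)M·gr.
Thus h_min = 2r + (1+k)r/2 = r(2 + 1.667/2) = 0.554 × 2.833 ≈ 1.57 m.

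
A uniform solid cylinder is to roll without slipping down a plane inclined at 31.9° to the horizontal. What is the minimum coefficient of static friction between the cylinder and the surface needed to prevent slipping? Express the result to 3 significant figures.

The moment of inertia is (1/2)MR², giving k ≡ I/(MR²) = 0.5.
Along the incline Mg sinθ − f = Ma, and torque about the center fR = Iα = kMR²(a/R) gives f = kMa.
These give a = g sinθ/(1+k) and the required friction f = kMg sinθ/(1+k).
The normal force is N = Mg cosθ, so μ_min = f/N = k tanθ/(1+k).
μ_min = 0.5 × tan31.9° / 1.5 ≈ 0.207.

μ_min ≈ 0.207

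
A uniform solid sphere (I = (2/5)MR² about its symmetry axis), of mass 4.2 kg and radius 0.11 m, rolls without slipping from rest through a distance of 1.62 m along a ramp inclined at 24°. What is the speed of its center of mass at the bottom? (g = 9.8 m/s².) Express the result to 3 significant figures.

With I = (2/5)MR², the ratio k = I/(MR²) is 0.4.
Since it rolls without slipping, ω = v/R and KE = ½Mv² + ½Iω² = ½(1+k)Mv² = (7/10)Mv².
The vertical drop is h = L sinθ = 1.62 × sin24° = 0.6589 m.
Setting Mgh = (7/10)Mv² gives v = √(2gh/(1+k)) = √(2·9.8·0.6589/1.4) ≈ 3.04 m/s.

v ≈ 3.04 m/s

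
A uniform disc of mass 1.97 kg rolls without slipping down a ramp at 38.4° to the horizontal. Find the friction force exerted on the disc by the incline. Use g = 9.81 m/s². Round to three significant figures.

For this body I = (1/2)MR², i.e. k = I/(MR²) = 0.5.
Translational: Mg sinθ − f = Ma. Rotational about the CM: fR = Iα = kMRa, so f = kMa.
Combining, a = g sinθ/(1+k) and f = kMa = kMg sinθ/(1+k).
f = 0.5 × 1.97 × 9.81 × sin38.4° / 1.5 ≈ 4.00 N.

f ≈ 4.00 N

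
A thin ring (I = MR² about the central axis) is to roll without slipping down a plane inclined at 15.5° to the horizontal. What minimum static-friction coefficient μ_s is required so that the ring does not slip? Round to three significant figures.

μ_min ≈ 0.139

For this body I = MR², i.e. k = I/(MR²) = 1.
Along the incline Mg sinθ − f = Ma, and torque about the center fR = Iα = kMR²(a/R) gives f = kMa.
These give a = g sinθ/(1+k) and the required friction f = kMg sinθ/(1+k).
The normal force is N = Mg cosθ, so μ_min = f/N = k tanθ/(1+k).
μ_min = 1 × tan15.5° / 2 ≈ 0.139.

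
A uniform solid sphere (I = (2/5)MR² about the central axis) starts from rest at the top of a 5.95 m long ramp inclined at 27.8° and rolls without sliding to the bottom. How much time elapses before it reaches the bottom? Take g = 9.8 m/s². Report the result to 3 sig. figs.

The moment of inertia is (2/5)MR², giving k ≡ I/(MR²) = 0.4.
Newton's second law down the slope: Mg sinθ − f = Ma. The torque equation fR = Iα (with α = a/R) gives f = kMa.
Hence a = g sinθ/(1+k) = 9.8×sin27.8°/1.4 = 3.265 m/s².
Starting from rest, L = ½at², so t = √(2L/a) = √(2×5.95/3.265) ≈ 1.91 s.

t ≈ 1.91 s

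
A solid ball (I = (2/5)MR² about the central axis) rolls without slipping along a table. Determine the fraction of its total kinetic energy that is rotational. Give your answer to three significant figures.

The moment of inertia is (2/5)MR², giving k ≡ I/(MR²) = 0.4.
Since ω = v/R, the translational part is ½Mv² and the rotational part is ½I(v/R)² = ½kMv²; the total is ½(1+k)Mv².
The rotational fraction is therefore k/(1+k) = 0.4/1.4 ≈ 0.286.

fraction ≈ 0.286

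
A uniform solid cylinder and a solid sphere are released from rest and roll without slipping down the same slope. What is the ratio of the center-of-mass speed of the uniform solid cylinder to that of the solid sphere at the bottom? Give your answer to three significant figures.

Each satisfies Mgh = ½(1+k)Mv² with k = I/(MR²), so v ∝ 1/√(1+k).
For the uniform solid cylinder k = 0.5; for the solid sphere k = 0.4.
v₁/v₂ = √((1+k₂)/(1+k₁)) = √(1.4/1.5) ≈ 0.966.

v_ratio ≈ 0.966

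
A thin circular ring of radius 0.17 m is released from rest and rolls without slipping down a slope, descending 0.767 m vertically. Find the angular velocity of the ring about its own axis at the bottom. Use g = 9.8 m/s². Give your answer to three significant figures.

For this body I = MR², i.e. k = I/(MR²) = 1.
Since it rolls without slipping, ω = v/R and KE = ½Mv² + ½Iω² = ½(1+k)Mv² = Mv².
Energy conservation Mgh = ½(1+k)Mv² gives v = √(2gh/(1+k)) = √(2 × 9.8 × 0.767 / 2) = 2.742 m/s.
Then ω = v/R = 2.742 / 0.17 ≈ 16.1 rad/s.

ω ≈ 16.1 rad/s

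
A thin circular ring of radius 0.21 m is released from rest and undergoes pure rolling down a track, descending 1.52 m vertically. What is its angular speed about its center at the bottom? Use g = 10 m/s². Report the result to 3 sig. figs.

ω ≈ 18.6 rad/s

For this body I = MR², i.e. k = I/(MR²) = 1.
The rolling condition ω = v/R makes the rotational term ½I(v/R)² = ½kMv², so KE_total = ½(1+k)Mv² = Mv².
Energy conservation Mgh = ½(1+k)Mv² gives v = √(2gh/(1+k)) = √(2 × 10 × 1.52 / 2) = 3.899 m/s.
The angular speed follows from ω = v/R = 3.899/0.21 ≈ 18.6 rad/s.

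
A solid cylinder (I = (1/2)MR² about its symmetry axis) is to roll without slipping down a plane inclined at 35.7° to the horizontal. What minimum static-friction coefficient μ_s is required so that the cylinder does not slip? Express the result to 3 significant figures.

The moment of inertia is (1/2)MR², giving k ≡ I/(MR²) = 0.5.
Translational: Mg sinθ − f = Ma. Rotational about the CM: fR = Iα = kMRa, so f = kMa.
These give a = g sinθ/(1+k) and the required friction f = kMg sinθ/(1+k).
With N = Mg cosθ, the no-slip condition f ≤ μN gives μ_min = f/N = k tanθ/(1+k).
μ_min = 0.5 × tan35.7° / 1.5 ≈ 0.240.

μ_min ≈ 0.240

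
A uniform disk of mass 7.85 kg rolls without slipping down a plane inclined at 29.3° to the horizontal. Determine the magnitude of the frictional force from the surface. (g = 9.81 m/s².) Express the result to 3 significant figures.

With I = (1/2)MR², the ratio k = I/(MR²) is 0.5.
Newton's second law down the slope: Mg sinθ − f = Ma. The torque equation fR = Iα (with α = a/R) gives f = kMa.
Combining, a = g sinθ/(1+k) and f = kMa = kMg sinθ/(1+k).
f = 0.5 × 7.85 × 9.81 × sin29.3° / 1.5 ≈ 12.6 N.

f ≈ 12.6 N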